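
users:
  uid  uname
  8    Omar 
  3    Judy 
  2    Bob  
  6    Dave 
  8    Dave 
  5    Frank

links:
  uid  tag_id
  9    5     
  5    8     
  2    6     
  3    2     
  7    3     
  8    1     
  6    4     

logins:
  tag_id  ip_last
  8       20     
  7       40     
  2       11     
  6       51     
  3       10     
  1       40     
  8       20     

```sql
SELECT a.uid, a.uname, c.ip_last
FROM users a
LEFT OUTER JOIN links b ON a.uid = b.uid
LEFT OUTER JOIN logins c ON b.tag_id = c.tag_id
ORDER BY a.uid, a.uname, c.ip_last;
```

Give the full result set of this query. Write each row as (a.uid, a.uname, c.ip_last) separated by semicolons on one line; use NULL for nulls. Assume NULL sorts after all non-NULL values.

Joins associate left-to-right: users LEFT JOIN links on uid gives 6 intermediate row(s).
Then LEFT JOIN `logins c` on tag_id: each of those 6 rows is kept; rows whose b.tag_id has no match in c get NULL for c's columns.

(2, Bob, 51); (3, Judy, 11); (5, Frank, 20); (5, Frank, 20); (6, Dave, NULL); (8, Dave, 40); (8, Omar, 40)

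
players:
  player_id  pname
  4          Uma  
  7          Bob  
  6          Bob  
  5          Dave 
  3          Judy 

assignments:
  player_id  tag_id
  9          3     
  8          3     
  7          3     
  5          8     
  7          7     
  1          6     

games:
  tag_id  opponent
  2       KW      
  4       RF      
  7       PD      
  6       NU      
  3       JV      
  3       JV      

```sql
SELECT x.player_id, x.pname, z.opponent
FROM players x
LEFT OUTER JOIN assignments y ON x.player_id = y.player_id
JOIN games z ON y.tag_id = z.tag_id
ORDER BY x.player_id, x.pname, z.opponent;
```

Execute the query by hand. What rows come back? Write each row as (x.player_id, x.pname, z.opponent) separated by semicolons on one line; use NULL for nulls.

Joins associate left-to-right: players LEFT JOIN assignments on player_id gives 6 intermediate row(s).
Then INNER JOIN `games z` on tag_id: keep only rows whose y.tag_id appears in z.

(7, Bob, JV); (7, Bob, JV); (7, Bob, PD)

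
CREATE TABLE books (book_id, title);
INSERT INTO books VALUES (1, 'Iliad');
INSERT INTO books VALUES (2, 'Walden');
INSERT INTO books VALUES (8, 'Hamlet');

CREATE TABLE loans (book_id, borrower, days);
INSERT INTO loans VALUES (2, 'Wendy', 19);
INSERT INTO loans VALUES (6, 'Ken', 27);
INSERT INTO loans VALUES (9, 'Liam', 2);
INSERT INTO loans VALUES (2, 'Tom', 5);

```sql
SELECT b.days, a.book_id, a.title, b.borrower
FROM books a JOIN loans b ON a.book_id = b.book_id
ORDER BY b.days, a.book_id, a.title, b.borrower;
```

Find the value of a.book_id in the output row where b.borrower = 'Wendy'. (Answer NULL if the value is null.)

2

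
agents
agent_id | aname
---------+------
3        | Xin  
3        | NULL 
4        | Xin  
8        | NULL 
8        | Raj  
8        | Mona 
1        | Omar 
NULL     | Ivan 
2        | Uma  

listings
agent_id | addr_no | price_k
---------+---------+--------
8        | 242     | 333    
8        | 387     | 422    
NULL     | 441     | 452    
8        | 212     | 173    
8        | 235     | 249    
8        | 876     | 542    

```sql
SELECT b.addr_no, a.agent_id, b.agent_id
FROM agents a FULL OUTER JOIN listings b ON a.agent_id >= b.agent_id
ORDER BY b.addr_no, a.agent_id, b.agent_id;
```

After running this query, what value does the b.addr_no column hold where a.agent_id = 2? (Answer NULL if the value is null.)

NULL

FULL OUTER JOIN keeps every row from both sides; unmatched rows get NULL for the other side's columns.
Matching on a.agent_id >= b.agent_id. A NULL in a compared column never satisfies the condition.
- a (agent_id=3) has no partner → padded with NULL.
- a (agent_id=3) has no partner → padded with NULL.
- a (agent_id=4) has no partner → padded with NULL.
- a (agent_id=8) pairs with 5 row(s) of b.
- a (agent_id=8) pairs with 5 row(s) of b.
- a (agent_id=8) pairs with 5 row(s) of b.
- a (agent_id=1) has no partner → padded with NULL.
- a (agent_id=NULL) has no partner → padded with NULL.
- a (agent_id=2) has no partner → padded with NULL.
- 1 row(s) from b found no a partner → padded with NULL.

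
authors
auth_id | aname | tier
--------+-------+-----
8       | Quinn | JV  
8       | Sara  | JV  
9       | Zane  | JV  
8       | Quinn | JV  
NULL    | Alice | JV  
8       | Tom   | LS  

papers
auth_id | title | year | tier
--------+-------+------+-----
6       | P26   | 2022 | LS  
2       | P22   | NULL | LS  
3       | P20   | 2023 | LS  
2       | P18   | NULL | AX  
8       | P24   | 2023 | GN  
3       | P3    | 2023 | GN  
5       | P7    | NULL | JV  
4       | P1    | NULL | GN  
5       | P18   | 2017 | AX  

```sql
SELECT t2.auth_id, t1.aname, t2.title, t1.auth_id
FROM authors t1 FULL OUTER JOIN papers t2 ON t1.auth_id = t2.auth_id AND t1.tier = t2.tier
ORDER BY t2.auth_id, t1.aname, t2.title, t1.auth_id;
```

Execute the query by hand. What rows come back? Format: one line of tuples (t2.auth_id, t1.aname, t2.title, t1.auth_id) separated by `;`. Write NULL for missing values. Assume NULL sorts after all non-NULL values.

(2, NULL, P18, NULL); (2, NULL, P22, NULL); (3, NULL, P20, NULL); (3, NULL, P3, NULL); (4, NULL, P1, NULL); (5, NULL, P18, NULL); (5, NULL, P7, NULL); (6, NULL, P26, NULL); (8, NULL, P24, NULL); (NULL, Alice, NULL, NULL); (NULL, Quinn, NULL, 8); (NULL, Quinn, NULL, 8); (NULL, Sara, NULL, 8); (NULL, Tom, NULL, 8); (NULL, Zane, NULL, 9)

FULL OUTER JOIN keeps every row from both sides; unmatched rows get NULL for the other side's columns.
Matching on t1.auth_id = t2.auth_id AND t1.tier = t2.tier. A NULL in a compared column never satisfies the condition.
Matched pairs: 0; unmatched t1 rows kept: 6; unmatched t2 rows kept: 9.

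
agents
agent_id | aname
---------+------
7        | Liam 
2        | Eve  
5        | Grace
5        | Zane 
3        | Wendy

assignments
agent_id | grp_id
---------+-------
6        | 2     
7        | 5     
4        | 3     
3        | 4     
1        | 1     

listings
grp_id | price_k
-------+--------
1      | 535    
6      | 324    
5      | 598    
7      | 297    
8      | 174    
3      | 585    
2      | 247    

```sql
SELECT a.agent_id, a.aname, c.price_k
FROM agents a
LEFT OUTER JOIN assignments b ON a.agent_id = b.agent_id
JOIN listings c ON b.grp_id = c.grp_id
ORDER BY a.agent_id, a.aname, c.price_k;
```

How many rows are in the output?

1

Joins associate left-to-right: agents LEFT JOIN assignments on agent_id gives 5 intermediate row(s).
Then INNER JOIN `listings c` on grp_id: keep only rows whose b.grp_id appears in c.
Result: 1 row(s).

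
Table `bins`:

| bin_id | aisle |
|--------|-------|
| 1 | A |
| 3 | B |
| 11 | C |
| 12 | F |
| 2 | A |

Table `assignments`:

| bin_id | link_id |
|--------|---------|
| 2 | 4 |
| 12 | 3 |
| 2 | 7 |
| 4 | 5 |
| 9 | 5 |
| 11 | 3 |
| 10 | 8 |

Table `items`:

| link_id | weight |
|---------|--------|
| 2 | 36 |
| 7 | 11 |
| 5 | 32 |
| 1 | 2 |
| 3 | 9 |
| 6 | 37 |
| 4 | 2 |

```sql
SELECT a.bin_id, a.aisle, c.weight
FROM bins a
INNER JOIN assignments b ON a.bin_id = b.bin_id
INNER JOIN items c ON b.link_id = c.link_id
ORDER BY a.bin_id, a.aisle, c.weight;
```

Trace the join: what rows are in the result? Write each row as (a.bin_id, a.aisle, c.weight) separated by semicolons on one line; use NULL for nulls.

Joins associate left-to-right: bins INNER JOIN assignments on bin_id gives 4 intermediate row(s).
Then INNER JOIN `items c` on link_id: keep only rows whose b.link_id appears in c.

(2, A, 2); (2, A, 11); (11, C, 9); (12, F, 9)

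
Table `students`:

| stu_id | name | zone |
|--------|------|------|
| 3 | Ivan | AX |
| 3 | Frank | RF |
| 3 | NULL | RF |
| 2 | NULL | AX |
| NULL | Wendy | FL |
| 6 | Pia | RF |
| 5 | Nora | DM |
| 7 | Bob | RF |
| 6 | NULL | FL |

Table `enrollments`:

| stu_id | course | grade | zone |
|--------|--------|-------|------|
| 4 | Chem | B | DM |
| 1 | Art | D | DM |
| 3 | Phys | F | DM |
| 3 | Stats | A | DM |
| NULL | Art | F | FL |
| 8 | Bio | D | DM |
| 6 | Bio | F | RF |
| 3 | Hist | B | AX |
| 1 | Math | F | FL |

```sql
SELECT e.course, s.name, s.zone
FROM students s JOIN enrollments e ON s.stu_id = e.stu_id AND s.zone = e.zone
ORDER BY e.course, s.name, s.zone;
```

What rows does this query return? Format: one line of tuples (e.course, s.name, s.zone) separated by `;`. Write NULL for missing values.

(Bio, Pia, RF); (Hist, Ivan, AX)

INNER JOIN keeps only pairs where the ON condition holds.
Matching on s.stu_id = e.stu_id AND s.zone = e.zone. A NULL in a compared column never satisfies the condition.
Matched pairs: 2.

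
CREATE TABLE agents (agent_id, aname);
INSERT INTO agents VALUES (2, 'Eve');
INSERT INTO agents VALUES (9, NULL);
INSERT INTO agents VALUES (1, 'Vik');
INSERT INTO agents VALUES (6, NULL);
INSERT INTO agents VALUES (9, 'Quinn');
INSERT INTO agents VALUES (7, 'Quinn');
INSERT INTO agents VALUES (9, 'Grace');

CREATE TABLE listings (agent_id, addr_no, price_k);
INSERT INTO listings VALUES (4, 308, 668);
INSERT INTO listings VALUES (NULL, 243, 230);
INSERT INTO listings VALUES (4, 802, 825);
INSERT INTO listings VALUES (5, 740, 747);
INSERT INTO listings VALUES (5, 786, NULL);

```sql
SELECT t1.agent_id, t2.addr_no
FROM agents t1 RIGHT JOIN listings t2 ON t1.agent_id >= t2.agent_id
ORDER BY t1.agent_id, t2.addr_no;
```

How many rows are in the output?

RIGHT JOIN keeps every row from `listings`; unmatched rows get NULL for `agents`'s columns.
Matching on t1.agent_id >= t2.agent_id. A NULL in a compared column never satisfies the condition.
- t1[0] agent_id=2 → no match.
- t1[1] agent_id=9 → 4 match(es) in t2 → 4 row(s).
- t1[2] agent_id=1 → no match.
- t1[3] agent_id=6 → 4 match(es) in t2 → 4 row(s).
- t1[4] agent_id=9 → 4 match(es) in t2 → 4 row(s).
- t1[5] agent_id=7 → 4 match(es) in t2 → 4 row(s).
- t1[6] agent_id=9 → 4 match(es) in t2 → 4 row(s).
- 1 t2 row(s) had no t1 match → kept, t1 columns NULL.
Total: 20 matched + 1 padded = 21 rows.

21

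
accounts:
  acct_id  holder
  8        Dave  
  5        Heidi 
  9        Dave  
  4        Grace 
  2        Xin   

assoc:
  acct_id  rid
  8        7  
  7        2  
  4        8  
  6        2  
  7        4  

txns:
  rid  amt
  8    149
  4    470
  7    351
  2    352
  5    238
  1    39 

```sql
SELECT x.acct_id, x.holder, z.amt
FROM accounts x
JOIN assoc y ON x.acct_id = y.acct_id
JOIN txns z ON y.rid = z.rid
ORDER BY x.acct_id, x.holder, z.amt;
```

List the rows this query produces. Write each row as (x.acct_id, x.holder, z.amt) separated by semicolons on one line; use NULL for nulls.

Evaluate left to right. First `accounts x INNER JOIN assoc y` on acct_id: 2 row(s).
Then INNER JOIN `txns z` on rid: keep only rows whose y.rid appears in z.

(4, Grace, 149); (8, Dave, 351)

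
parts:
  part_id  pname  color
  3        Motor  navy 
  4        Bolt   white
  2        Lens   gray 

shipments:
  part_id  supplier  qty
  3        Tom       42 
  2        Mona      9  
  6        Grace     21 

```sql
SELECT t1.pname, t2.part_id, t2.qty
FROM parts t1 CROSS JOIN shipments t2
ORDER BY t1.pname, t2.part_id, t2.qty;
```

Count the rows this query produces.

CROSS JOIN pairs every row of `parts` with every row of `shipments`: 3 × 3 = 9 rows.

9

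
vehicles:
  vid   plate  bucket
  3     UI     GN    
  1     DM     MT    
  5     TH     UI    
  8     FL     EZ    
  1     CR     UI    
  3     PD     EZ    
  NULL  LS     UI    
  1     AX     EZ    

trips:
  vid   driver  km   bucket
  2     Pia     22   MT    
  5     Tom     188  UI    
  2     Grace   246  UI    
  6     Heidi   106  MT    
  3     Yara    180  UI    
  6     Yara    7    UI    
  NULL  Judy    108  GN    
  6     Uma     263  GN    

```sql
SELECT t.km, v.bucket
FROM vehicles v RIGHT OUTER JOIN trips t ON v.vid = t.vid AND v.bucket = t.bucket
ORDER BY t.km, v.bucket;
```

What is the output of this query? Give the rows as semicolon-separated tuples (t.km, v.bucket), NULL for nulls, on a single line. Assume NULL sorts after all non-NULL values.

RIGHT JOIN keeps every row from `trips`; unmatched rows get NULL for `vehicles`'s columns.
Matching on v.vid = t.vid AND v.bucket = t.bucket. A NULL in a compared column never satisfies the condition.
Matched pairs: 1; unmatched t rows kept: 7.

(7, NULL); (22, NULL); (106, NULL); (108, NULL); (180, NULL); (188, UI); (246, NULL); (263, NULL)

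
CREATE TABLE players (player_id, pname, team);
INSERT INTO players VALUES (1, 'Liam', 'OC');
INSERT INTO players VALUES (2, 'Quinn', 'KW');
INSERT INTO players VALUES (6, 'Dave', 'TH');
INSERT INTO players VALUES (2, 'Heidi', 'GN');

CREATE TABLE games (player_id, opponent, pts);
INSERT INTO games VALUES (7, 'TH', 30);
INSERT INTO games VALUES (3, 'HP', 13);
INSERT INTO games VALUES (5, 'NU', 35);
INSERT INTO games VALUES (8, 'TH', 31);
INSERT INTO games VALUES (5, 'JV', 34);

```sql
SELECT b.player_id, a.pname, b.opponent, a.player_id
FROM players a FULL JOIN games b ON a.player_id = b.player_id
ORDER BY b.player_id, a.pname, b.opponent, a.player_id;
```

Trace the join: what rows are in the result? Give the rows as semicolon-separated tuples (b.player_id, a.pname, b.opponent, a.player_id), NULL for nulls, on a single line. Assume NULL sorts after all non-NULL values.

(3, NULL, HP, NULL); (5, NULL, JV, NULL); (5, NULL, NU, NULL); (7, NULL, TH, NULL); (8, NULL, TH, NULL); (NULL, Dave, NULL, 6); (NULL, Heidi, NULL, 2); (NULL, Liam, NULL, 1); (NULL, Quinn, NULL, 2)

FULL OUTER JOIN keeps every row from both sides; unmatched rows get NULL for the other side's columns.
Matching on a.player_id = b.player_id.
- a (player_id=1) has no partner → padded with NULL.
- a (player_id=2) has no partner → padded with NULL.
- a (player_id=6) has no partner → padded with NULL.
- a (player_id=2) has no partner → padded with NULL.
- plus 5 unmatched b row(s), each kept with NULL a columns.
After projecting and ordering:
b.player_id | a.pname | b.opponent | a.player_id
3 | NULL | HP | NULL
5 | NULL | JV | NULL
5 | NULL | NU | NULL
7 | NULL | TH | NULL
8 | NULL | TH | NULL
NULL | Dave | NULL | 6
NULL | Heidi | NULL | 2
NULL | Liam | NULL | 1
NULL | Quinn | NULL | 2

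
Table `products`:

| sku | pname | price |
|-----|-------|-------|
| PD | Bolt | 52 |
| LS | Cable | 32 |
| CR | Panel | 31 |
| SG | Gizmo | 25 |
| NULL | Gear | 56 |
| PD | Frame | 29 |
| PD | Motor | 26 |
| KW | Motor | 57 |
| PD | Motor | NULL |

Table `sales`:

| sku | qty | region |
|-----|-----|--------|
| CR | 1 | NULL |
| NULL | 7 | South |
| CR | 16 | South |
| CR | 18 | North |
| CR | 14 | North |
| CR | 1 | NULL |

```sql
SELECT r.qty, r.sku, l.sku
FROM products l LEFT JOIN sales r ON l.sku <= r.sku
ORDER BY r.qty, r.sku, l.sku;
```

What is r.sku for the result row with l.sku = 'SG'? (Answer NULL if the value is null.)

NULL

LEFT JOIN keeps every row from `products`; unmatched rows get NULL for `sales`'s columns.
Matching on l.sku <= r.sku. A NULL in a compared column never satisfies the condition.
Matched pairs: 5; unmatched l rows kept: 8.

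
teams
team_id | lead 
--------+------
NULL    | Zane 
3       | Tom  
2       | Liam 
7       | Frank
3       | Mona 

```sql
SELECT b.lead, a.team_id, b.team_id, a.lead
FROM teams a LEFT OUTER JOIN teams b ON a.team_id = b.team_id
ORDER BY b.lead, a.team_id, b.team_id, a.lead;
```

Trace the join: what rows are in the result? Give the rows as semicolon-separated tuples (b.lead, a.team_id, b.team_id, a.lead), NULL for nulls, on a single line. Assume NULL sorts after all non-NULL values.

(Frank, 7, 7, Frank); (Liam, 2, 2, Liam); (Mona, 3, 3, Mona); (Mona, 3, 3, Tom); (Tom, 3, 3, Mona); (Tom, 3, 3, Tom); (NULL, NULL, NULL, Zane)

LEFT JOIN keeps every row from `teams a`; unmatched rows get NULL for `teams b`'s columns.
Matching on a.team_id = b.team_id. A NULL in a compared column never satisfies the condition.
Matched pairs: 6; unmatched a rows kept: 1.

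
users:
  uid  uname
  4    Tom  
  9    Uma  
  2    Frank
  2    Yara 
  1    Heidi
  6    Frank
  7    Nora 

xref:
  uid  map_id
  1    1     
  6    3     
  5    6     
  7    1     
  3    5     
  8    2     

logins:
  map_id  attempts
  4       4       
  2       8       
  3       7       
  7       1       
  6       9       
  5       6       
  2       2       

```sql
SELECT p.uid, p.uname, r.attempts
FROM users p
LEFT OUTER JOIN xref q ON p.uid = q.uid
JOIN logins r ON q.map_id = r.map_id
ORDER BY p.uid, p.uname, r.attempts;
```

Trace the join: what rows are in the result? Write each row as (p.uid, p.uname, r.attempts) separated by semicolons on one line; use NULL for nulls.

(6, Frank, 7)

Joins associate left-to-right: users LEFT JOIN xref on uid gives 7 intermediate row(s).
Then INNER JOIN `logins r` on map_id: keep only rows whose q.map_id appears in r.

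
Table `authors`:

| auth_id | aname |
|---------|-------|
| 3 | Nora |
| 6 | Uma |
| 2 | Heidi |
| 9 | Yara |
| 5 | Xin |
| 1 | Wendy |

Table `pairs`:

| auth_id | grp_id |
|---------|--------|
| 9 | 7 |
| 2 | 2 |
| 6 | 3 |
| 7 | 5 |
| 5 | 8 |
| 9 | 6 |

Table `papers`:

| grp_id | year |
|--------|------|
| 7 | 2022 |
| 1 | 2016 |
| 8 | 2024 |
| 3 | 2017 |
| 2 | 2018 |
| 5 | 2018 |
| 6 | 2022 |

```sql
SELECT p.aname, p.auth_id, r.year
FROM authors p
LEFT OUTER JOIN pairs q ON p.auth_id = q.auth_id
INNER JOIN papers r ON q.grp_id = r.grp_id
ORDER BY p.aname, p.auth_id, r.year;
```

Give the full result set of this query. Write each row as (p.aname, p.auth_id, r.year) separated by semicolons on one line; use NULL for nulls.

Joins associate left-to-right: authors LEFT JOIN pairs on auth_id gives 7 intermediate row(s).
Then INNER JOIN `papers r` on grp_id: keep only rows whose q.grp_id appears in r.

(Heidi, 2, 2018); (Uma, 6, 2017); (Xin, 5, 2024); (Yara, 9, 2022); (Yara, 9, 2022)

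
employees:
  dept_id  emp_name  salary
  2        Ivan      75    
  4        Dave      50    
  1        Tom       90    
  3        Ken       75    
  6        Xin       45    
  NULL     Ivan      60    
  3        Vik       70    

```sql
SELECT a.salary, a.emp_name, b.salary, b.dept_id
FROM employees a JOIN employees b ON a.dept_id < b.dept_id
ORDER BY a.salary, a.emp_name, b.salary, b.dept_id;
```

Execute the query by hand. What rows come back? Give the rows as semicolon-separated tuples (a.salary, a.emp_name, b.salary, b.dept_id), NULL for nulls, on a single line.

(50, Dave, 45, 6); (70, Vik, 45, 6); (70, Vik, 50, 4); (75, Ivan, 45, 6); (75, Ivan, 50, 4); (75, Ivan, 70, 3); (75, Ivan, 75, 3); (75, Ken, 45, 6); (75, Ken, 50, 4); (90, Tom, 45, 6); (90, Tom, 50, 4); (90, Tom, 70, 3); (90, Tom, 75, 2); (90, Tom, 75, 3)

INNER JOIN keeps only pairs where the ON condition holds.
Matching on a.dept_id < b.dept_id. A NULL in a compared column never satisfies the condition.
- dept_id=2: 4 matching b row(s), so 4 row(s) emitted.
- dept_id=4: 1 matching b row(s), so 1 row(s) emitted.
- dept_id=1: 5 matching b row(s), so 5 row(s) emitted.
- dept_id=3: 2 matching b row(s), so 2 row(s) emitted.
- dept_id=6: no matching b row, dropped.
- dept_id=NULL: no matching b row, dropped.
- dept_id=3: 2 matching b row(s), so 2 row(s) emitted.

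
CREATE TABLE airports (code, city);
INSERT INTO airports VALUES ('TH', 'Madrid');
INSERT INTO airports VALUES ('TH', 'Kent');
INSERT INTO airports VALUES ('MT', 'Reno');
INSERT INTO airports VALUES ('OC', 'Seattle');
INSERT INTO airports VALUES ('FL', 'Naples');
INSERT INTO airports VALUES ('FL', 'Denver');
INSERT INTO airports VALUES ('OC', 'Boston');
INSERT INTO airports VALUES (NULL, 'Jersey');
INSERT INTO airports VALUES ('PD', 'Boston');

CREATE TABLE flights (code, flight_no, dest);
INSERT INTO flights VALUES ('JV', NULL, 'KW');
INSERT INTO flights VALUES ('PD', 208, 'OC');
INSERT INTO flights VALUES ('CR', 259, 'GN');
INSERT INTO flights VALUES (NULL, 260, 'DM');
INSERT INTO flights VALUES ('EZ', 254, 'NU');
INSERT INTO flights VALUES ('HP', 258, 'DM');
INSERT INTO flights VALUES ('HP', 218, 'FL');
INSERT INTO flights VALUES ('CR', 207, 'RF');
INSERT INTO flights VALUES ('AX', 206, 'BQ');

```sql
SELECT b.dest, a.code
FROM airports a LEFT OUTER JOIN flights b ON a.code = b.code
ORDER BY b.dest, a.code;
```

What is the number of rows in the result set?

LEFT JOIN keeps every row from `airports`; unmatched rows get NULL for `flights`'s columns.
Matching on a.code = b.code. A NULL in a compared column never satisfies the condition.
- code=TH: no b row matches, row kept with b columns NULL.
- code=TH: no b row matches, row kept with b columns NULL.
- code=MT: no b row matches, row kept with b columns NULL.
- code=OC: no b row matches, row kept with b columns NULL.
- code=FL: no b row matches, row kept with b columns NULL.
- code=FL: no b row matches, row kept with b columns NULL.
- code=OC: no b row matches, row kept with b columns NULL.
- code=NULL: no b row matches, row kept with b columns NULL.
- code=PD: 1 matching b row(s), so 1 row(s) emitted.
Total: 1 matched + 8 padded = 9 rows.

9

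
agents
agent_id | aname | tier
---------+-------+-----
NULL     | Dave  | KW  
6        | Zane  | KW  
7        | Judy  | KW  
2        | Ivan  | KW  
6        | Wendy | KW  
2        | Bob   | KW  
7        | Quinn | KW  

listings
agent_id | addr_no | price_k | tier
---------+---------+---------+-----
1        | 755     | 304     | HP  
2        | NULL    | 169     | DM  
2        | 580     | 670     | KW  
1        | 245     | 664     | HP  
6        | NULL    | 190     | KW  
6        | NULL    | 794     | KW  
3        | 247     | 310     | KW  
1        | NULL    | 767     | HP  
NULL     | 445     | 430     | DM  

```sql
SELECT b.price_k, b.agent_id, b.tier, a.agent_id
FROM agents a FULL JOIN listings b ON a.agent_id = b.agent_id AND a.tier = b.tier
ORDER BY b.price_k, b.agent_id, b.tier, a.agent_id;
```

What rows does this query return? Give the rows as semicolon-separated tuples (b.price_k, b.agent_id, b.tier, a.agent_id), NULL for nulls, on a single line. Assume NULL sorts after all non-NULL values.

(169, 2, DM, NULL); (190, 6, KW, 6); (190, 6, KW, 6); (304, 1, HP, NULL); (310, 3, KW, NULL); (430, NULL, DM, NULL); (664, 1, HP, NULL); (670, 2, KW, 2); (670, 2, KW, 2); (767, 1, HP, NULL); (794, 6, KW, 6); (794, 6, KW, 6); (NULL, NULL, NULL, 7); (NULL, NULL, NULL, 7); (NULL, NULL, NULL, NULL)

FULL OUTER JOIN keeps every row from both sides; unmatched rows get NULL for the other side's columns.
Matching on a.agent_id = b.agent_id AND a.tier = b.tier. A NULL in a compared column never satisfies the condition.
- a row (agent_id=NULL, tier=KW): no match → kept, b columns NULL.
- a row (agent_id=6, tier=KW): matches 2 b row(s) → 2 output row(s).
- a row (agent_id=7, tier=KW): no match → kept, b columns NULL.
- a row (agent_id=2, tier=KW): matches 1 b row(s) → 1 output row(s).
- a row (agent_id=6, tier=KW): matches 2 b row(s) → 2 output row(s).
- a row (agent_id=2, tier=KW): matches 1 b row(s) → 1 output row(s).
- a row (agent_id=7, tier=KW): no match → kept, b columns NULL.
- plus 6 unmatched b row(s), each kept with NULL a columns.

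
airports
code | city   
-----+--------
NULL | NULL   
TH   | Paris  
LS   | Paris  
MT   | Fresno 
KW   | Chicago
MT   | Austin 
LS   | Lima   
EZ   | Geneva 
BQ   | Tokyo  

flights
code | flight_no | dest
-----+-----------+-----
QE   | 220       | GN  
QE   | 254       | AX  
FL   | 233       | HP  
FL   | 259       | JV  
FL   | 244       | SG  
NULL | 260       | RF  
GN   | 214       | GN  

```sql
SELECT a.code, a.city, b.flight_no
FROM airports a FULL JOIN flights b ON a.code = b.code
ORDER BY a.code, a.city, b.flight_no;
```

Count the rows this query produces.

FULL OUTER JOIN keeps every row from both sides; unmatched rows get NULL for the other side's columns.
Matching on a.code = b.code. A NULL in a compared column never satisfies the condition.
- a (code=NULL) has no partner → padded with NULL.
- a (code=TH) has no partner → padded with NULL.
- a (code=LS) has no partner → padded with NULL.
- a (code=MT) has no partner → padded with NULL.
- a (code=KW) has no partner → padded with NULL.
- a (code=MT) has no partner → padded with NULL.
- a (code=LS) has no partner → padded with NULL.
- a (code=EZ) has no partner → padded with NULL.
- a (code=BQ) has no partner → padded with NULL.
- plus 7 unmatched b row(s), each kept with NULL a columns.
Total: 0 matched + 16 padded = 16 rows.

16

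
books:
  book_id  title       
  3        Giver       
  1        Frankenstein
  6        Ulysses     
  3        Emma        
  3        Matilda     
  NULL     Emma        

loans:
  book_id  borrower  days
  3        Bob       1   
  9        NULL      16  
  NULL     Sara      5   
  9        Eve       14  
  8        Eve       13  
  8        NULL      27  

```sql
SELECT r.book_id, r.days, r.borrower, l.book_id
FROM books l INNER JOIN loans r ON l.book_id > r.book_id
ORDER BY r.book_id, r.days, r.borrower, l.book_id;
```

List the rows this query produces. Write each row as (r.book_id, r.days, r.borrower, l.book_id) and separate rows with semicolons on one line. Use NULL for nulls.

INNER JOIN keeps only pairs where the ON condition holds.
Matching on l.book_id > r.book_id. A NULL in a compared column never satisfies the condition.
- l[0] book_id=3 → no match; dropped.
- l[1] book_id=1 → no match; dropped.
- l[2] book_id=6 → 1 match(es) in r → 1 row(s).
- l[3] book_id=3 → no match; dropped.
- l[4] book_id=3 → no match; dropped.
- l[5] book_id=NULL → no match; dropped.
After projecting and ordering:
r.book_id | r.days | r.borrower | l.book_id
3 | 1 | Bob | 6

(3, 1, Bob, 6)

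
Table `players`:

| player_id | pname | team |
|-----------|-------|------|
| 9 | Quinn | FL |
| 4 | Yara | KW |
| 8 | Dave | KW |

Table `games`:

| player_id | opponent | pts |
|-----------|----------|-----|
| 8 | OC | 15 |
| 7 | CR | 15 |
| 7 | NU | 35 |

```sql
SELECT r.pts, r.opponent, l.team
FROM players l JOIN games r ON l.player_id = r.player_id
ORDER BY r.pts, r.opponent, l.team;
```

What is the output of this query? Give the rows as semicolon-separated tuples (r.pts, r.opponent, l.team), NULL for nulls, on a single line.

(15, OC, KW)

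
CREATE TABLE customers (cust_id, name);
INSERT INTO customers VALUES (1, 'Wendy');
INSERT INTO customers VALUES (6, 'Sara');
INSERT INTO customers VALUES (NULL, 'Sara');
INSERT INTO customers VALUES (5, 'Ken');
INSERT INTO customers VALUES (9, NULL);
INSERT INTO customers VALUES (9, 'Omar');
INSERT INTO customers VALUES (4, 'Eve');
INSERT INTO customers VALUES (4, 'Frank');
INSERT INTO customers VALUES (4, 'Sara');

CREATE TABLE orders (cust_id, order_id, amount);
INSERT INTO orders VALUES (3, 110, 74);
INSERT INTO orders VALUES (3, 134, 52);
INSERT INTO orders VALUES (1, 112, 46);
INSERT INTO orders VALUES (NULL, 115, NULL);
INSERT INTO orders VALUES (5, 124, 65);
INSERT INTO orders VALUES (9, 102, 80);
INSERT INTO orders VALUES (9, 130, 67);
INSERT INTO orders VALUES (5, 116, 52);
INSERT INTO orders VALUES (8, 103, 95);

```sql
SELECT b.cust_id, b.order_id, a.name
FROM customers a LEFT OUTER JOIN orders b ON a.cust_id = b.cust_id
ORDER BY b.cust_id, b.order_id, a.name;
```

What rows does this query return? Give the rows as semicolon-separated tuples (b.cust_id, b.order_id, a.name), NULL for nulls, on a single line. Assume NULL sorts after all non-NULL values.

LEFT JOIN keeps every row from `customers`; unmatched rows get NULL for `orders`'s columns.
Matching on a.cust_id = b.cust_id. A NULL in a compared column never satisfies the condition.
- a row (cust_id=1): matches 1 b row(s) → 1 output row(s).
- a row (cust_id=6): no match → kept, b columns NULL.
- a row (cust_id=NULL): no match → kept, b columns NULL.
- a row (cust_id=5): matches 2 b row(s) → 2 output row(s).
- a row (cust_id=9): matches 2 b row(s) → 2 output row(s).
- a row (cust_id=9): matches 2 b row(s) → 2 output row(s).
- a row (cust_id=4): no match → kept, b columns NULL.
- a row (cust_id=4): no match → kept, b columns NULL.
- a row (cust_id=4): no match → kept, b columns NULL.

(1, 112, Wendy); (5, 116, Ken); (5, 124, Ken); (9, 102, Omar); (9, 102, NULL); (9, 130, Omar); (9, 130, NULL); (NULL, NULL, Eve); (NULL, NULL, Frank); (NULL, NULL, Sara); (NULL, NULL, Sara); (NULL, NULL, Sara)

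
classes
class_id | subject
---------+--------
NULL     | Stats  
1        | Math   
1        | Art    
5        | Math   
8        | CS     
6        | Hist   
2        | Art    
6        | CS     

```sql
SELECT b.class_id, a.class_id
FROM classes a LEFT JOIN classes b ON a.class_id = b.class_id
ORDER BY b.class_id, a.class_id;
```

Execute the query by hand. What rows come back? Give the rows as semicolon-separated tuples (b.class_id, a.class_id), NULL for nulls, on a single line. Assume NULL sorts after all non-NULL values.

LEFT JOIN keeps every row from `classes a`; unmatched rows get NULL for `classes b`'s columns.
Matching on a.class_id = b.class_id. A NULL in a compared column never satisfies the condition.
- class_id=NULL: no b row matches, row kept with b columns NULL.
- class_id=1: 2 matching b row(s), so 2 row(s) emitted.
- class_id=1: 2 matching b row(s), so 2 row(s) emitted.
- class_id=5: 1 matching b row(s), so 1 row(s) emitted.
- class_id=8: 1 matching b row(s), so 1 row(s) emitted.
- class_id=6: 2 matching b row(s), so 2 row(s) emitted.
- class_id=2: 1 matching b row(s), so 1 row(s) emitted.
- class_id=6: 2 matching b row(s), so 2 row(s) emitted.

(1, 1); (1, 1); (1, 1); (1, 1); (2, 2); (5, 5); (6, 6); (6, 6); (6, 6); (6, 6); (8, 8); (NULL, NULL)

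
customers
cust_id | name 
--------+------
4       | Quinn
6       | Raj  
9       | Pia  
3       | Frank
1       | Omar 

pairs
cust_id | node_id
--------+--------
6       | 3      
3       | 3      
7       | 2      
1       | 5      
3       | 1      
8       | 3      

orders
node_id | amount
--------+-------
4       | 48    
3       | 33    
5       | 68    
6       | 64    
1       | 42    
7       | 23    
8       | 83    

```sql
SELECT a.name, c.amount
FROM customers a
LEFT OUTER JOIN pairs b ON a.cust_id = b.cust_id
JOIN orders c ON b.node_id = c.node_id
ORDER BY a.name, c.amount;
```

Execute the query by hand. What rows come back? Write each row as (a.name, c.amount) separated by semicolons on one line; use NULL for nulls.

(Frank, 33); (Frank, 42); (Omar, 68); (Raj, 33)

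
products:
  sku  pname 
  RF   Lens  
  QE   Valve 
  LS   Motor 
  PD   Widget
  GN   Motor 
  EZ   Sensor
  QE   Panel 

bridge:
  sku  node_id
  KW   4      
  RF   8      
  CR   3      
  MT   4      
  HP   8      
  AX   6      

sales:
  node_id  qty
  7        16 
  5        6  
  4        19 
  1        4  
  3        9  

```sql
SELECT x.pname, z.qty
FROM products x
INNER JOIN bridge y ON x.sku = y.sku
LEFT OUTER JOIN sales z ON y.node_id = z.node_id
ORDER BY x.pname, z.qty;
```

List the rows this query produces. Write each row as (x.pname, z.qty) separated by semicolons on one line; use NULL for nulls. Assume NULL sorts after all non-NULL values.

Step 1 — x INNER JOIN y on sku → 1 row(s).
Then LEFT JOIN `sales z` on node_id: each of those 1 rows is kept; rows whose y.node_id has no match in z get NULL for z's columns.

(Lens, NULL)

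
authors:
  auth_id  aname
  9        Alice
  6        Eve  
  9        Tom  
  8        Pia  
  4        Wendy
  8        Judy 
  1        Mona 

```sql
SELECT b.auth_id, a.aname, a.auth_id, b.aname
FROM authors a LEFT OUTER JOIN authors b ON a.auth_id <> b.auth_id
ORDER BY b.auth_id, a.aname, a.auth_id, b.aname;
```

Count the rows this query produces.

LEFT JOIN keeps every row from `authors a`; unmatched rows get NULL for `authors b`'s columns.
Matching on a.auth_id <> b.auth_id.
- a[0] auth_id=9 → 5 match(es) in b → 5 row(s).
- a[1] auth_id=6 → 6 match(es) in b → 6 row(s).
- a[2] auth_id=9 → 5 match(es) in b → 5 row(s).
- a[3] auth_id=8 → 5 match(es) in b → 5 row(s).
- a[4] auth_id=4 → 6 match(es) in b → 6 row(s).
- a[5] auth_id=8 → 5 match(es) in b → 5 row(s).
- a[6] auth_id=1 → 6 match(es) in b → 6 row(s).
Total: 38 rows.

38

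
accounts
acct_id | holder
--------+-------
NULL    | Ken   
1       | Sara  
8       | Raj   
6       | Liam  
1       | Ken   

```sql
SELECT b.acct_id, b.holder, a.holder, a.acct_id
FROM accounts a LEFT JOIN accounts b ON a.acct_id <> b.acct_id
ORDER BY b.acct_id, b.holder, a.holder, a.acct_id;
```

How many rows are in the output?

11

LEFT JOIN keeps every row from `accounts a`; unmatched rows get NULL for `accounts b`'s columns.
Matching on a.acct_id <> b.acct_id. A NULL in a compared column never satisfies the condition.
Matched pairs: 10; unmatched a rows kept: 1.
Total: 10 matched + 1 padded = 11 rows.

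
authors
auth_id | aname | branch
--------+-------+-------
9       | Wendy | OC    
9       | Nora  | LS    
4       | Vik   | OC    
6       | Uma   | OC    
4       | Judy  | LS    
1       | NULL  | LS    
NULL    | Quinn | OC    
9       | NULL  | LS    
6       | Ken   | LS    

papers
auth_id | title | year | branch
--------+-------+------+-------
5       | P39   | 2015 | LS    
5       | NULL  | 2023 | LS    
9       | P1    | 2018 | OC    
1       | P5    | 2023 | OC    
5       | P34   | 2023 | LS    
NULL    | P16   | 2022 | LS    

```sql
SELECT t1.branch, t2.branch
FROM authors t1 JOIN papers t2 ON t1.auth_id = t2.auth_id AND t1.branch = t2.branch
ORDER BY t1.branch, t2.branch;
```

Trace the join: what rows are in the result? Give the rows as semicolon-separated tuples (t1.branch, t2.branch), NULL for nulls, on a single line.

(OC, OC)

INNER JOIN keeps only pairs where the ON condition holds.
Matching on t1.auth_id = t2.auth_id AND t1.branch = t2.branch. A NULL in a compared column never satisfies the condition.
Matched pairs: 1.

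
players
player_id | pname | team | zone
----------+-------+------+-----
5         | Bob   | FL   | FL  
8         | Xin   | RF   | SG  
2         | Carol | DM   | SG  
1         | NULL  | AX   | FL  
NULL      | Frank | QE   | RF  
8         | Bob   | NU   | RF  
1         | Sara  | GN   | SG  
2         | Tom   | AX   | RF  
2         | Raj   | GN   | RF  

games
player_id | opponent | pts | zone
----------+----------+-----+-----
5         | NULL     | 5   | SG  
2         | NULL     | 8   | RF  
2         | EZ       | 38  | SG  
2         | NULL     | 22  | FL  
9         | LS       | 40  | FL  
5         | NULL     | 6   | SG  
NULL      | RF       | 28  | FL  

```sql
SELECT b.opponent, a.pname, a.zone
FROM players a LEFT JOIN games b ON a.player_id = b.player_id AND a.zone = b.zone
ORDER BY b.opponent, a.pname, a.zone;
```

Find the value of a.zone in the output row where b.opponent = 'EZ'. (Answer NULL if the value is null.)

SG

LEFT JOIN keeps every row from `players`; unmatched rows get NULL for `games`'s columns.
Matching on a.player_id = b.player_id AND a.zone = b.zone. A NULL in a compared column never satisfies the condition.
Matched pairs: 3; unmatched a rows kept: 6.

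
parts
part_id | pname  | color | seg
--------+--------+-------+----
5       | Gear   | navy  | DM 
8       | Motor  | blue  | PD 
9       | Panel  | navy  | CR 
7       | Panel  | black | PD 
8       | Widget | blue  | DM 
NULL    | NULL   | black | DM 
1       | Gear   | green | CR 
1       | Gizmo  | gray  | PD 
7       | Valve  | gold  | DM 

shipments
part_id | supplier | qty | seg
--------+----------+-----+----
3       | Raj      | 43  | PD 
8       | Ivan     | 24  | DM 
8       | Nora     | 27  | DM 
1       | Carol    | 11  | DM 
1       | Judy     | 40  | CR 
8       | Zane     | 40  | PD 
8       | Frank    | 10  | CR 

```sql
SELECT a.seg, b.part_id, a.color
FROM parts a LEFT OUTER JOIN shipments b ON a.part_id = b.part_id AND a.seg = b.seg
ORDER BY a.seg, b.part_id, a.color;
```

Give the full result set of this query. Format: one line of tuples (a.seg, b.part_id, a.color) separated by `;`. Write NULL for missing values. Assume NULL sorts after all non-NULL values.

LEFT JOIN keeps every row from `parts`; unmatched rows get NULL for `shipments`'s columns.
Matching on a.part_id = b.part_id AND a.seg = b.seg. A NULL in a compared column never satisfies the condition.
Matched pairs: 4; unmatched a rows kept: 6.

(CR, 1, green); (CR, NULL, navy); (DM, 8, blue); (DM, 8, blue); (DM, NULL, black); (DM, NULL, gold); (DM, NULL, navy); (PD, 8, blue); (PD, NULL, black); (PD, NULL, gray)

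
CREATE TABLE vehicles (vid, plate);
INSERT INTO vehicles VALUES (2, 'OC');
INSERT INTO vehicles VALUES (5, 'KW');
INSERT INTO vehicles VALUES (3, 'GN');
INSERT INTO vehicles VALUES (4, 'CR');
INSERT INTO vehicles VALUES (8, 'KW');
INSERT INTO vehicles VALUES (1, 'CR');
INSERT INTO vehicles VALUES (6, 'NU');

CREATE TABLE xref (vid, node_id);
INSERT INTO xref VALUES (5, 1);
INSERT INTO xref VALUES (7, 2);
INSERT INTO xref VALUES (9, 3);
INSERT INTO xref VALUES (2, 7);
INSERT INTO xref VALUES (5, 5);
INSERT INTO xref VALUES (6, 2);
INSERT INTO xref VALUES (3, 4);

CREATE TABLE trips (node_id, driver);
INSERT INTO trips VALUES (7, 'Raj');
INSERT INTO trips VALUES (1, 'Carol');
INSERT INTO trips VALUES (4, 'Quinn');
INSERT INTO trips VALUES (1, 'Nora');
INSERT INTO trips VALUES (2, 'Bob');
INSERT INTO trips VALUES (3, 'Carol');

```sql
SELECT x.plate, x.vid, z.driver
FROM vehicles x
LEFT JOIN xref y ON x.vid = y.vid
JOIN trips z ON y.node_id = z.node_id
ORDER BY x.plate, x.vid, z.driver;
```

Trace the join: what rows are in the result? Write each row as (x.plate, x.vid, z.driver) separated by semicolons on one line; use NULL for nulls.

(GN, 3, Quinn); (KW, 5, Carol); (KW, 5, Nora); (NU, 6, Bob); (OC, 2, Raj)

Step 1 — x LEFT JOIN y on vid → 8 row(s).
Then INNER JOIN `trips z` on node_id: keep only rows whose y.node_id appears in z.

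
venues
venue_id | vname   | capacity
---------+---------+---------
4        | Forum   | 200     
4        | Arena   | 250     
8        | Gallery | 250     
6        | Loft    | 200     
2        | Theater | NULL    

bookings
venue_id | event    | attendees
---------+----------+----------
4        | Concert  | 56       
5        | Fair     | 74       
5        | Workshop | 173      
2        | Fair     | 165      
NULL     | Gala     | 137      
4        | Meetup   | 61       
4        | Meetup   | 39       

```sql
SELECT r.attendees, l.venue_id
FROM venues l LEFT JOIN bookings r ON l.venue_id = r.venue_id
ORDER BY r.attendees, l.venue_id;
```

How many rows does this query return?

LEFT JOIN keeps every row from `venues`; unmatched rows get NULL for `bookings`'s columns.
Matching on l.venue_id = r.venue_id. A NULL in a compared column never satisfies the condition.
- l (venue_id=4) pairs with 3 row(s) of r.
- l (venue_id=4) pairs with 3 row(s) of r.
- l (venue_id=8) has no partner → padded with NULL.
- l (venue_id=6) has no partner → padded with NULL.
- l (venue_id=2) pairs with 1 row(s) of r.
Total: 7 matched + 2 padded = 9 rows.

9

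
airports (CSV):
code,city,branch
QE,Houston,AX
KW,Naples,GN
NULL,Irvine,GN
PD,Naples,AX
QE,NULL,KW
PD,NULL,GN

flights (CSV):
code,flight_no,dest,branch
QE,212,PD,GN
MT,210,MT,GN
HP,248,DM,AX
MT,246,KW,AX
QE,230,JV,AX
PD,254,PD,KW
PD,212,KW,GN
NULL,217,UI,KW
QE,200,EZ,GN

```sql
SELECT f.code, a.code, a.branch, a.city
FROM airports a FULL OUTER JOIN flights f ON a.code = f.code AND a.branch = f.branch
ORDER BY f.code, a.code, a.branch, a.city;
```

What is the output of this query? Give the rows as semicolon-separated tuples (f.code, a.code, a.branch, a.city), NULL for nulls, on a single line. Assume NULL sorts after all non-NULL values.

(HP, NULL, NULL, NULL); (MT, NULL, NULL, NULL); (MT, NULL, NULL, NULL); (PD, PD, GN, NULL); (PD, NULL, NULL, NULL); (QE, QE, AX, Houston); (QE, NULL, NULL, NULL); (QE, NULL, NULL, NULL); (NULL, KW, GN, Naples); (NULL, PD, AX, Naples); (NULL, QE, KW, NULL); (NULL, NULL, GN, Irvine); (NULL, NULL, NULL, NULL)

FULL OUTER JOIN keeps every row from both sides; unmatched rows get NULL for the other side's columns.
Matching on a.code = f.code AND a.branch = f.branch. A NULL in a compared column never satisfies the condition.
Matched pairs: 2; unmatched a rows kept: 4; unmatched f rows kept: 7.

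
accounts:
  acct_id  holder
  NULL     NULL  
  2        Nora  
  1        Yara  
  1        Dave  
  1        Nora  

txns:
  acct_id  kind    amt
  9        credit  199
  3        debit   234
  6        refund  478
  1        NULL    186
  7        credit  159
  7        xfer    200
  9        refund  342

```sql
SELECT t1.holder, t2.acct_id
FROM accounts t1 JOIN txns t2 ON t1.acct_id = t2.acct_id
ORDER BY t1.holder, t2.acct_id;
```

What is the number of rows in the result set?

3

INNER JOIN keeps only pairs where the ON condition holds.
Matching on t1.acct_id = t2.acct_id. A NULL in a compared column never satisfies the condition.
- acct_id=NULL: no matching t2 row, dropped.
- acct_id=2: no matching t2 row, dropped.
- acct_id=1: 1 matching t2 row(s), so 1 row(s) emitted.
- acct_id=1: 1 matching t2 row(s), so 1 row(s) emitted.
- acct_id=1: 1 matching t2 row(s), so 1 row(s) emitted.
Total: 3 rows.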